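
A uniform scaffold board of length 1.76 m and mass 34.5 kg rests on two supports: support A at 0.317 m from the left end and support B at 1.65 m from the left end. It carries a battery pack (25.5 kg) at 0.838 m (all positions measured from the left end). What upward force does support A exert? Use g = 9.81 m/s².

Sum moments about support B (its reaction then has zero moment arm).
Beam weight: 34.5 × 9.81 = 338.4 N down at 0.88 m → arm 0.77 m, τ = 338.4 × 0.77 = 260.6 N·m counterclockwise.
Battery pack: 25.5 × 9.81 = 250.2 N down at 0.838 m → arm 0.812 m, τ = 250.2 × 0.812 = 203.2 N·m counterclockwise.
Net load moment about support B = 463.8 N·m counterclockwise.
Reaction R at support A is upward at 0.317 m, arm 1.333 m → moment R × 1.333 clockwise.
For rotational equilibrium, R × 1.333 = 463.8, so R = 348 N.

R_A ≈ 348 N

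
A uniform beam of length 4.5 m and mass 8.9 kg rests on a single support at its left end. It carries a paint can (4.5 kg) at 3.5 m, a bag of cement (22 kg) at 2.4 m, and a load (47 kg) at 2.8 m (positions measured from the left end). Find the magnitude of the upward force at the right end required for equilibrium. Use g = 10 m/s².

F ≈ 489 N

Choose the left end as the axis so the unknown pivot reaction has zero arm there.
Beam weight: 8.9 × 10 = 89 N down at 2.25 m → arm 2.25 m, τ = 89 × 2.25 = 200.2 N·m clockwise.
Paint can: 4.5 × 10 = 45 N down at 3.5 m → arm 3.5 m, τ = 45 × 3.5 = 157.5 N·m clockwise.
Bag of cement: 22 × 10 = 220 N down at 2.4 m → arm 2.4 m, τ = 220 × 2.4 = 528 N·m clockwise.
Load: 47 × 10 = 470 N down at 2.8 m → arm 2.8 m, τ = 470 × 2.8 = 1316 N·m clockwise.
Net moment of the loads = 2202 N·m clockwise.
The upward force F acts at the right end, arm 4.5 m, giving F × 4.5 counterclockwise.
Balancing moments: F × 4.5 = 2202, giving F = 2202 / 4.5 = 489 N.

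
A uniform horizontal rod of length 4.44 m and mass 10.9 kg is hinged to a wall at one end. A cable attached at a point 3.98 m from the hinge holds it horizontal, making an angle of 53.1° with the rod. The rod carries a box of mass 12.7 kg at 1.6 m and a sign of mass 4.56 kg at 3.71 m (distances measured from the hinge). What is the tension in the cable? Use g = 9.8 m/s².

T ≈ 189 N

Sum moments about the hinge (the unknown hinge reaction has zero arm there).
Beam weight: 10.9 × 9.8 = 106.8 N down at 2.22 m → arm 2.22 m, τ = 106.8 × 2.22 = 237.1 N·m clockwise.
Box: 12.7 × 9.8 = 124.5 N down at 1.6 m → arm 1.6 m, τ = 124.5 × 1.6 = 199.2 N·m clockwise.
Sign: 4.56 × 9.8 = 44.69 N down at 3.71 m → arm 3.71 m, τ = 44.69 × 3.71 = 165.8 N·m clockwise.
Total clockwise load moment = 602.1 N·m.
The cable tension T acts at 3.98 m; only its component perpendicular to the rod, T sinθ, produces torque. sin 53.1° = 0.7997.
Balancing moments: T × 3.98 × 0.7997 = 602.1, giving T = 602.1 / 3.183 = 189 N.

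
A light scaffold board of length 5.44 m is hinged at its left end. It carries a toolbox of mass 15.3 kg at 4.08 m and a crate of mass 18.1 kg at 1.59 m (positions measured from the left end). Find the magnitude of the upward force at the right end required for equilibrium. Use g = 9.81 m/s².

F ≈ 164 N

Take moments about the left end.
Toolbox: 15.3 × 9.81 = 150.1 N down at 4.08 m → arm 4.08 m, τ = 150.1 × 4.08 = 612.4 N·m clockwise.
Crate: 18.1 × 9.81 = 177.6 N down at 1.59 m → arm 1.59 m, τ = 177.6 × 1.59 = 282.4 N·m clockwise.
Net moment of the loads = 894.8 N·m clockwise.
The upward force F acts at the right end, arm 5.44 m, giving F × 5.44 counterclockwise.
Στ = 0 ⇒ F × 5.44 = 894.8 ⇒ F = 894.8 / 5.44 = 164 N.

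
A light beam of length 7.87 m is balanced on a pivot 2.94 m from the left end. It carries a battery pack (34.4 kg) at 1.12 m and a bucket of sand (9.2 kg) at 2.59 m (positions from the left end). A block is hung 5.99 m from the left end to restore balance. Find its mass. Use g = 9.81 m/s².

m ≈ 21.6 kg

Sum moments about the pivot (at 2.94 m from the left end) (the support reaction has zero arm there).
Battery pack: 34.4 × 9.81 = 337.5 N down at 1.12 m → arm 1.82 m, τ = 337.5 × 1.82 = 614.2 N·m counterclockwise.
Bucket of sand: 9.2 × 9.81 = 90.25 N down at 2.59 m → arm 0.35 m, τ = 90.25 × 0.35 = 31.59 N·m counterclockwise.
Net moment of known loads = 645.8 N·m counterclockwise.
An unknown mass m at 5.99 m has arm 3.05 m; its moment is m·g·3.05 clockwise.
Setting net torque to zero: m × 9.81 × 3.05 = 645.8 → m = 645.8 / (9.81 × 3.05) = 21.6 kg.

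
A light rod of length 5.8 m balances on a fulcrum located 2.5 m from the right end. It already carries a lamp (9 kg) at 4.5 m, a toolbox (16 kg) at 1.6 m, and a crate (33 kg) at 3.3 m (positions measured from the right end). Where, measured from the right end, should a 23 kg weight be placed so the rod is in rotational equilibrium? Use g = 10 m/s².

Take moments about the fulcrum (at 2.5 m from the right end).
Lamp: 9 × 10 = 90 N down at 4.5 m → arm 2 m, τ = 90 × 2 = 180 N·m counterclockwise.
Toolbox: 16 × 10 = 160 N down at 1.6 m → arm 0.9 m, τ = 160 × 0.9 = 144 N·m clockwise.
Crate: 33 × 10 = 330 N down at 3.3 m → arm 0.8 m, τ = 330 × 0.8 = 264 N·m counterclockwise.
Net moment of existing loads = 300 N·m counterclockwise.
The weight weighs 23 × 10 = 230 N and must supply an equal clockwise moment, so its lever arm about the fulcrum is 300 / 230 = 1.3 m.
That puts it at 2.5 − 1.3 = 1.2 m from the right end.

x ≈ 1.2 m from the right end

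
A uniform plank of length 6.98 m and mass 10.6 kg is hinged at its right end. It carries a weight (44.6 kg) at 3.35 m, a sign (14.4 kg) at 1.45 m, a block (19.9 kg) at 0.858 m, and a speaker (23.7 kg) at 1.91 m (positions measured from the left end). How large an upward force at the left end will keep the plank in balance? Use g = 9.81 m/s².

Choose the right end as the axis so the unknown pivot reaction has zero arm there.
Beam weight: 10.6 × 9.81 = 104 N down at 3.49 m → arm 3.49 m, τ = 104 × 3.49 = 363 N·m counterclockwise.
Weight: 44.6 × 9.81 = 437.5 N down at 3.35 m → arm 3.63 m, τ = 437.5 × 3.63 = 1588 N·m counterclockwise.
Sign: 14.4 × 9.81 = 141.3 N down at 1.45 m → arm 5.53 m, τ = 141.3 × 5.53 = 781.4 N·m counterclockwise.
Block: 19.9 × 9.81 = 195.2 N down at 0.858 m → arm 6.122 m, τ = 195.2 × 6.122 = 1195 N·m counterclockwise.
Speaker: 23.7 × 9.81 = 232.5 N down at 1.91 m → arm 5.07 m, τ = 232.5 × 5.07 = 1179 N·m counterclockwise.
Net moment of the loads = 5106 N·m counterclockwise.
The upward force F acts at the left end, arm 6.98 m, giving F × 6.98 clockwise.
Στ = 0 ⇒ F × 6.98 = 5106 ⇒ F = 5106 / 6.98 = 732 N.

F ≈ 732 N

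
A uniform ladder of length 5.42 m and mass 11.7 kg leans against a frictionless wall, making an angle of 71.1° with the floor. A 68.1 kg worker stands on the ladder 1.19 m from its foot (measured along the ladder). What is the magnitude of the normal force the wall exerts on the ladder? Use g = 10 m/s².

Choose the foot of the ladder as the axis so the floor normal and friction both act there and drop out.
Ladder weight 11.7×10 = 117 N acts at 2.71 m along the ladder; its horizontal arm is 2.71·cos71.1° = 0.8778 m → τ = 102.7 N·m clockwise.
Worker: 68.1×10 = 681 N at 1.19 m → arm 0.3855 m → τ = 262.5 N·m clockwise.
Wall normal N acts horizontally at the top; its moment arm is the height L sinθ = 5.42·sin71.1° = 5.128 m, counterclockwise.
Στ = 0 ⇒ N × 5.128 = 365.2 ⇒ N = 71.2 N.

N_wall ≈ 71.2 N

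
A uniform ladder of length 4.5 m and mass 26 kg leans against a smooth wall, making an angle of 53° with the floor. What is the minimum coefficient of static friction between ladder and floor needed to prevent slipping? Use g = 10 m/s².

About the foot of the ladder:
Ladder weight 26×10 = 260 N acts at 2.25 m along the ladder; its horizontal arm is 2.25·cos53° = 1.354 m → τ = 352 N·m clockwise.
Wall normal N acts horizontally at the top; its moment arm is the height L sinθ = 4.5·sin53° = 3.594 m, counterclockwise.
Balancing moments: N × 3.594 = 352, giving N = 97.94 N.
ΣFx = 0 ⇒ f = N_wall = 97.94 N. ΣFy = 0 ⇒ N_floor = 260 N.
μ_min = f / N_floor = 97.94 / 260 = 0.377.

μ_min ≈ 0.377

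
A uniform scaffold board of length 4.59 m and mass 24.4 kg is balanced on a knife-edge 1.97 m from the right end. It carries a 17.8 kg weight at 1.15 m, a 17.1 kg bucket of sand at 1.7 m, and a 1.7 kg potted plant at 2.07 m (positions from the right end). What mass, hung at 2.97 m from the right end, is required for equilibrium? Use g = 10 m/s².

Sum moments about the knife-edge (at 1.97 m from the right end) (the support reaction has zero arm there).
Beam weight: 24.4 × 10 = 244 N down at 2.295 m → arm 0.325 m, τ = 244 × 0.325 = 79.3 N·m counterclockwise.
Weight: 17.8 × 10 = 178 N down at 1.15 m → arm 0.82 m, τ = 178 × 0.82 = 146 N·m clockwise.
Bucket of sand: 17.1 × 10 = 171 N down at 1.7 m → arm 0.27 m, τ = 171 × 0.27 = 46.17 N·m clockwise.
Potted plant: 1.7 × 10 = 17 N down at 2.07 m → arm 0.1 m, τ = 17 × 0.1 = 1.7 N·m counterclockwise.
Net moment of known loads = 111.2 N·m clockwise.
An unknown mass m at 2.97 m has arm 1 m; its moment is m·g·1 counterclockwise.
Setting net torque to zero: m × 10 × 1 = 111.2 → m = 111.2 / (10 × 1) = 11.1 kg.

m ≈ 11.1 kg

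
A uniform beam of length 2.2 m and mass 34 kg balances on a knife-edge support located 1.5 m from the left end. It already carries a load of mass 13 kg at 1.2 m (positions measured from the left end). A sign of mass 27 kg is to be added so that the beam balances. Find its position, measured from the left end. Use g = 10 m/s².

Choose the knife-edge support (at 1.5 m from the left end) as the axis so the support reaction has zero arm there.
Beam weight: 34 × 10 = 340 N down at 1.1 m → arm 0.4 m, τ = 340 × 0.4 = 136 N·m counterclockwise.
Load: 13 × 10 = 130 N down at 1.2 m → arm 0.3 m, τ = 130 × 0.3 = 39 N·m counterclockwise.
Net moment of existing loads = 175 N·m counterclockwise.
The sign weighs 27 × 10 = 270 N and must supply an equal clockwise moment, so its lever arm about the knife-edge support is 175 / 270 = 0.648 m.
That puts it at 1.5 + 0.648 = 2.15 m from the left end.

x ≈ 2.15 m from the left end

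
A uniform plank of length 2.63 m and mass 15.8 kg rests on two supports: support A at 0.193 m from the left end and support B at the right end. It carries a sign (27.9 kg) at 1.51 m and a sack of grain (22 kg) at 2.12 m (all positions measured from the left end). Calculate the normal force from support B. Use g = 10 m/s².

R_B ≈ 397 N

About support A:
Beam weight: 15.8 × 10 = 158 N down at 1.315 m → arm 1.122 m, τ = 158 × 1.122 = 177.3 N·m clockwise.
Sign: 27.9 × 10 = 279 N down at 1.51 m → arm 1.317 m, τ = 279 × 1.317 = 367.4 N·m clockwise.
Sack of grain: 22 × 10 = 220 N down at 2.12 m → arm 1.927 m, τ = 220 × 1.927 = 423.9 N·m clockwise.
Net load moment about support A = 968.6 N·m clockwise.
Reaction R at support B is upward at 2.63 m, arm 2.437 m → moment R × 2.437 counterclockwise.
Στ = 0 ⇒ R × 2.437 = 968.6 ⇒ R = 397 N.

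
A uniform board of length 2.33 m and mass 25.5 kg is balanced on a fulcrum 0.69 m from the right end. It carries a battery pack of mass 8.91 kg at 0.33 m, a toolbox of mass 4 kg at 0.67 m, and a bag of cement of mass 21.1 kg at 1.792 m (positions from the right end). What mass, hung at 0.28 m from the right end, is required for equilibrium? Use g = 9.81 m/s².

Sum moments about the fulcrum (at 0.69 m from the right end) (the support reaction has zero arm there).
Beam weight: 25.5 × 9.81 = 250.2 N down at 1.165 m → arm 0.475 m, τ = 250.2 × 0.475 = 118.8 N·m counterclockwise.
Battery pack: 8.91 × 9.81 = 87.41 N down at 0.33 m → arm 0.36 m, τ = 87.41 × 0.36 = 31.47 N·m clockwise.
Toolbox: 4 × 9.81 = 39.24 N down at 0.67 m → arm 0.02 m, τ = 39.24 × 0.02 = 0.7848 N·m clockwise.
Bag of cement: 21.1 × 9.81 = 207 N down at 1.792 m → arm 1.102 m, τ = 207 × 1.102 = 228.1 N·m counterclockwise.
Net moment of known loads = 314.6 N·m counterclockwise.
An unknown mass m at 0.28 m has arm 0.41 m; its moment is m·g·0.41 clockwise.
For rotational equilibrium, m × 9.81 × 0.41 = 314.6, so m = 314.6 / (9.81 × 0.41) = 78.2 kg.

m ≈ 78.2 kg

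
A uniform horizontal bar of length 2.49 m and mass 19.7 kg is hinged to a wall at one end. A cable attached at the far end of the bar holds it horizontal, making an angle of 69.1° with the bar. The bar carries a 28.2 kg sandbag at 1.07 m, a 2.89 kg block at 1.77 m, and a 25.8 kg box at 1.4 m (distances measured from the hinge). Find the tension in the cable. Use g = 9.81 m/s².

Take moments about the hinge.
Beam weight: 19.7 × 9.81 = 193.3 N down at 1.245 m → arm 1.245 m, τ = 193.3 × 1.245 = 240.7 N·m clockwise.
Sandbag: 28.2 × 9.81 = 276.6 N down at 1.07 m → arm 1.07 m, τ = 276.6 × 1.07 = 296 N·m clockwise.
Block: 2.89 × 9.81 = 28.35 N down at 1.77 m → arm 1.77 m, τ = 28.35 × 1.77 = 50.18 N·m clockwise.
Box: 25.8 × 9.81 = 253.1 N down at 1.4 m → arm 1.4 m, τ = 253.1 × 1.4 = 354.3 N·m clockwise.
Total clockwise load moment = 941.2 N·m.
The cable tension T acts at 2.49 m; only its component perpendicular to the bar, T sinθ, produces torque. sin 69.1° = 0.9342.
For rotational equilibrium, T × 2.49 × 0.9342 = 941.2, so T = 941.2 / 2.326 = 405 N.

T ≈ 405 N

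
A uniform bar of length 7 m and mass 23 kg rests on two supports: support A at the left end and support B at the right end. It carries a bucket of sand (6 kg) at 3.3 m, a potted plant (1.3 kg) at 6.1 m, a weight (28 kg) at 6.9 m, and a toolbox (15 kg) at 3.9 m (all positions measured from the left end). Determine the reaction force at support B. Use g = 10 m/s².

R_B ≈ 514 N

Choose support A as the axis so its reaction then has zero moment arm.
Beam weight: 23 × 10 = 230 N down at 3.5 m → arm 3.5 m, τ = 230 × 3.5 = 805 N·m clockwise.
Bucket of sand: 6 × 10 = 60 N down at 3.3 m → arm 3.3 m, τ = 60 × 3.3 = 198 N·m clockwise.
Potted plant: 1.3 × 10 = 13 N down at 6.1 m → arm 6.1 m, τ = 13 × 6.1 = 79.3 N·m clockwise.
Weight: 28 × 10 = 280 N down at 6.9 m → arm 6.9 m, τ = 280 × 6.9 = 1932 N·m clockwise.
Toolbox: 15 × 10 = 150 N down at 3.9 m → arm 3.9 m, τ = 150 × 3.9 = 585 N·m clockwise.
Net load moment about support A = 3599 N·m clockwise.
Reaction R at support B is upward at 7 m, arm 7 m → moment R × 7 counterclockwise.
Στ = 0 ⇒ R × 7 = 3599 ⇒ R = 514 N.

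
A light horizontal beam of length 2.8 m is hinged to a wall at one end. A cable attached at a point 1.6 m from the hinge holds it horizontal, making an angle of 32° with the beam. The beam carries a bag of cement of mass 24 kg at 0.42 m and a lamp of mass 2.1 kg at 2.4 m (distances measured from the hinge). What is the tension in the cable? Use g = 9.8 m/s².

T ≈ 175 N

Taking torques about the hinge:
Bag of cement: 24 × 9.8 = 235.2 N down at 0.42 m → arm 0.42 m, τ = 235.2 × 0.42 = 98.78 N·m clockwise.
Lamp: 2.1 × 9.8 = 20.58 N down at 2.4 m → arm 2.4 m, τ = 20.58 × 2.4 = 49.39 N·m clockwise.
Total clockwise load moment = 148.2 N·m.
The cable tension T acts at 1.6 m; only its component perpendicular to the beam, T sinθ, produces torque. sin 32° = 0.5299.
Στ = 0 ⇒ T × 1.6 × 0.5299 = 148.2 ⇒ T = 148.2 / 0.8478 = 175 N.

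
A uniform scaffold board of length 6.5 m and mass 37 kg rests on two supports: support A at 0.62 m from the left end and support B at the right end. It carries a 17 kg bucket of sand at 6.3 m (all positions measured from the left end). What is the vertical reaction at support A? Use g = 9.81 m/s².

Take moments about support B.
Beam weight: 37 × 9.81 = 363 N down at 3.25 m → arm 3.25 m, τ = 363 × 3.25 = 1180 N·m counterclockwise.
Bucket of sand: 17 × 9.81 = 166.8 N down at 6.3 m → arm 0.2 m, τ = 166.8 × 0.2 = 33.36 N·m counterclockwise.
Net load moment about support B = 1213 N·m counterclockwise.
Reaction R at support A is upward at 0.62 m, arm 5.88 m → moment R × 5.88 clockwise.
Setting net torque to zero: R × 5.88 = 1213 → R = 206 N.

R_A ≈ 206 N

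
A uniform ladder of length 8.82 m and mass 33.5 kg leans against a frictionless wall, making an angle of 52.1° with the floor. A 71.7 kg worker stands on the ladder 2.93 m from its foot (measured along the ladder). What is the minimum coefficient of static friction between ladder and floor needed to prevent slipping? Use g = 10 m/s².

About the foot of the ladder:
Ladder weight 33.5×10 = 335 N acts at 4.41 m along the ladder; its horizontal arm is 4.41·cos52.1° = 2.709 m → τ = 907.5 N·m clockwise.
Worker: 71.7×10 = 717 N at 2.93 m → arm 1.8 m → τ = 1291 N·m clockwise.
Wall normal N acts horizontally at the top; its moment arm is the height L sinθ = 8.82·sin52.1° = 6.96 m, counterclockwise.
Balancing moments: N × 6.96 = 2198, giving N = 315.8 N.
ΣFx = 0 ⇒ f = N_wall = 315.8 N. ΣFy = 0 ⇒ N_floor = 1052 N.
μ_min = f / N_floor = 315.8 / 1052 = 0.3.

μ_min ≈ 0.3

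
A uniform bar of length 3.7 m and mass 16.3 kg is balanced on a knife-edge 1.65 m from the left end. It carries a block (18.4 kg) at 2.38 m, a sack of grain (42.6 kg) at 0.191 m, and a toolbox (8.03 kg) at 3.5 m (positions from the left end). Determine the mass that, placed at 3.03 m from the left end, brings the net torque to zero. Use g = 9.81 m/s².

m ≈ 22.2 kg

About the knife-edge (at 1.65 m from the left end):
Beam weight: 16.3 × 9.81 = 159.9 N down at 1.85 m → arm 0.2 m, τ = 159.9 × 0.2 = 31.98 N·m clockwise.
Block: 18.4 × 9.81 = 180.5 N down at 2.38 m → arm 0.73 m, τ = 180.5 × 0.73 = 131.8 N·m clockwise.
Sack of grain: 42.6 × 9.81 = 417.9 N down at 0.191 m → arm 1.459 m, τ = 417.9 × 1.459 = 609.7 N·m counterclockwise.
Toolbox: 8.03 × 9.81 = 78.77 N down at 3.5 m → arm 1.85 m, τ = 78.77 × 1.85 = 145.7 N·m clockwise.
Net moment of known loads = 300.2 N·m counterclockwise.
An unknown mass m at 3.03 m has arm 1.38 m; its moment is m·g·1.38 clockwise.
Στ = 0 ⇒ m × 9.81 × 1.38 = 300.2 ⇒ m = 300.2 / (9.81 × 1.38) = 22.2 kg.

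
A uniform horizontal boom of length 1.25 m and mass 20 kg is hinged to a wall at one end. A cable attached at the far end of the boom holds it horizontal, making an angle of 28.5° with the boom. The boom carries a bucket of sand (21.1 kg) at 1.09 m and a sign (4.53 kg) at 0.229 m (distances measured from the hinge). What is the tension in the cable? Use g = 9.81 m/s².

Choose the hinge as the axis so the unknown hinge reaction has zero arm there.
Beam weight: 20 × 9.81 = 196.2 N down at 0.625 m → arm 0.625 m, τ = 196.2 × 0.625 = 122.6 N·m clockwise.
Bucket of sand: 21.1 × 9.81 = 207 N down at 1.09 m → arm 1.09 m, τ = 207 × 1.09 = 225.6 N·m clockwise.
Sign: 4.53 × 9.81 = 44.44 N down at 0.229 m → arm 0.229 m, τ = 44.44 × 0.229 = 10.18 N·m clockwise.
Total clockwise load moment = 358.4 N·m.
The cable tension T acts at 1.25 m; only its component perpendicular to the boom, T sinθ, produces torque. sin 28.5° = 0.4772.
Balancing moments: T × 1.25 × 0.4772 = 358.4, giving T = 358.4 / 0.5965 = 601 N.

T ≈ 601 N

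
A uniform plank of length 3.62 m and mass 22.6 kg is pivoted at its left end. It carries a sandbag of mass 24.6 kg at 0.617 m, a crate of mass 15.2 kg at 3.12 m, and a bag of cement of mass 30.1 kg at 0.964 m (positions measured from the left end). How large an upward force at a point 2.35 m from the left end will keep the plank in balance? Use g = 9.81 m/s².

Sum moments about the left end (the unknown pivot reaction has zero arm there).
Beam weight: 22.6 × 9.81 = 221.7 N down at 1.81 m → arm 1.81 m, τ = 221.7 × 1.81 = 401.3 N·m clockwise.
Sandbag: 24.6 × 9.81 = 241.3 N down at 0.617 m → arm 0.617 m, τ = 241.3 × 0.617 = 148.9 N·m clockwise.
Crate: 15.2 × 9.81 = 149.1 N down at 3.12 m → arm 3.12 m, τ = 149.1 × 3.12 = 465.2 N·m clockwise.
Bag of cement: 30.1 × 9.81 = 295.3 N down at 0.964 m → arm 0.964 m, τ = 295.3 × 0.964 = 284.7 N·m clockwise.
Net moment of the loads = 1300 N·m clockwise.
The upward force F acts at a point 2.35 m from the left end, arm 2.35 m, giving F × 2.35 counterclockwise.
Setting net torque to zero: F × 2.35 = 1300 → F = 1300 / 2.35 = 553 N.

F ≈ 553 N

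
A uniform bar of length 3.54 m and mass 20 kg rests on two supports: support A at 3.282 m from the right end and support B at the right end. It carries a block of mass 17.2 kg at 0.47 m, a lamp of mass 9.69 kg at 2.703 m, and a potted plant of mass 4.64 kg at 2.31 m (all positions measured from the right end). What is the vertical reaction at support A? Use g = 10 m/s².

Choose support B as the axis so its reaction then has zero moment arm.
Beam weight: 20 × 10 = 200 N down at 1.77 m → arm 1.77 m, τ = 200 × 1.77 = 354 N·m counterclockwise.
Block: 17.2 × 10 = 172 N down at 0.47 m → arm 0.47 m, τ = 172 × 0.47 = 80.84 N·m counterclockwise.
Lamp: 9.69 × 10 = 96.9 N down at 2.703 m → arm 2.703 m, τ = 96.9 × 2.703 = 261.9 N·m counterclockwise.
Potted plant: 4.64 × 10 = 46.4 N down at 2.31 m → arm 2.31 m, τ = 46.4 × 2.31 = 107.2 N·m counterclockwise.
Net load moment about support B = 803.9 N·m counterclockwise.
Reaction R at support A is upward at 3.282 m, arm 3.282 m → moment R × 3.282 clockwise.
Setting net torque to zero: R × 3.282 = 803.9 → R = 245 N.

R_A ≈ 245 N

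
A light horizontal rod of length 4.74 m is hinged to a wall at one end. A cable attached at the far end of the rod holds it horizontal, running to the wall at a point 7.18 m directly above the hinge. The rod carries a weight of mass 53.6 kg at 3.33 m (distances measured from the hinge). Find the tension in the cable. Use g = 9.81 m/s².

T ≈ 443 N

Choose the hinge as the axis so the unknown hinge reaction has zero arm there.
Weight: 53.6 × 9.81 = 525.8 N down at 3.33 m → arm 3.33 m, τ = 525.8 × 3.33 = 1751 N·m clockwise.
Total clockwise load moment = 1751 N·m.
The cable tension T acts at 4.74 m; only its component perpendicular to the rod, T sinθ, produces torque. sinθ = h/√(h²+d²) = 7.18/√(7.18²+4.74²) = 0.8345.
Στ = 0 ⇒ T × 4.74 × 0.8345 = 1751 ⇒ T = 1751 / 3.956 = 443 N.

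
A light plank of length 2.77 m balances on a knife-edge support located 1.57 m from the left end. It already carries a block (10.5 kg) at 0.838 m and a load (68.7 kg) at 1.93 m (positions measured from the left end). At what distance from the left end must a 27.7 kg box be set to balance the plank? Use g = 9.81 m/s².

Sum moments about the knife-edge support (at 1.57 m from the left end) (the support reaction has zero arm there).
Block: 10.5 × 9.81 = 103 N down at 0.838 m → arm 0.732 m, τ = 103 × 0.732 = 75.4 N·m counterclockwise.
Load: 68.7 × 9.81 = 673.9 N down at 1.93 m → arm 0.36 m, τ = 673.9 × 0.36 = 242.6 N·m clockwise.
Net moment of existing loads = 167.2 N·m clockwise.
The box weighs 27.7 × 9.81 = 271.7 N and must supply an equal counterclockwise moment, so its lever arm about the knife-edge support is 167.2 / 271.7 = 0.615 m.
That puts it at 1.57 − 0.615 = 0.955 m from the left end.

x ≈ 0.955 m from the left end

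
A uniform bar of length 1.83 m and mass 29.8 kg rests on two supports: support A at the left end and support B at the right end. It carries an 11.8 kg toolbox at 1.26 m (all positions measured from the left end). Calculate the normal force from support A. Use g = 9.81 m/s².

Taking torques about support B:
Beam weight: 29.8 × 9.81 = 292.3 N down at 0.915 m → arm 0.915 m, τ = 292.3 × 0.915 = 267.5 N·m counterclockwise.
Toolbox: 11.8 × 9.81 = 115.8 N down at 1.26 m → arm 0.57 m, τ = 115.8 × 0.57 = 66.01 N·m counterclockwise.
Net load moment about support B = 333.5 N·m counterclockwise.
Reaction R at support A is upward at 0 m, arm 1.83 m → moment R × 1.83 clockwise.
For rotational equilibrium, R × 1.83 = 333.5, so R = 182 N.

R_A ≈ 182 N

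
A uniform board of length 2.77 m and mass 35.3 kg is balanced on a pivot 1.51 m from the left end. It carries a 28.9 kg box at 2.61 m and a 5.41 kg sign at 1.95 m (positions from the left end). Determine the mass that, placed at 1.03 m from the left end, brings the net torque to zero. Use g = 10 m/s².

m ≈ 62 kg

About the pivot (at 1.51 m from the left end):
Beam weight: 35.3 × 10 = 353 N down at 1.385 m → arm 0.125 m, τ = 353 × 0.125 = 44.12 N·m counterclockwise.
Box: 28.9 × 10 = 289 N down at 2.61 m → arm 1.1 m, τ = 289 × 1.1 = 317.9 N·m clockwise.
Sign: 5.41 × 10 = 54.1 N down at 1.95 m → arm 0.44 m, τ = 54.1 × 0.44 = 23.8 N·m clockwise.
Net moment of known loads = 297.6 N·m clockwise.
An unknown mass m at 1.03 m has arm 0.48 m; its moment is m·g·0.48 counterclockwise.
Setting net torque to zero: m × 10 × 0.48 = 297.6 → m = 297.6 / (10 × 0.48) = 62 kg.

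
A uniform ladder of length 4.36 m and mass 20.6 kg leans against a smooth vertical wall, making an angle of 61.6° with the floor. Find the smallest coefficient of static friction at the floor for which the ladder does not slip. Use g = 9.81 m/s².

Taking torques about the foot of the ladder:
Ladder weight 20.6×9.81 = 202.1 N acts at 2.18 m along the ladder; its horizontal arm is 2.18·cos61.6° = 1.037 m → τ = 209.6 N·m clockwise.
Wall normal N acts horizontally at the top; its moment arm is the height L sinθ = 4.36·sin61.6° = 3.835 m, counterclockwise.
Setting net torque to zero: N × 3.835 = 209.6 → N = 54.65 N.
ΣFx = 0 ⇒ f = N_wall = 54.65 N. ΣFy = 0 ⇒ N_floor = 202.1 N.
μ_min = f / N_floor = 54.65 / 202.1 = 0.27.

μ_min ≈ 0.27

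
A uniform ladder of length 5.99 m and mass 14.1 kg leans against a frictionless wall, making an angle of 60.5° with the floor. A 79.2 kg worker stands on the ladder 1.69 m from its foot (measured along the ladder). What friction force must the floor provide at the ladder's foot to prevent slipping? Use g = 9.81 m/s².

Choose the foot of the ladder as the axis so the floor normal and friction both act there and drop out.
Ladder weight 14.1×9.81 = 138.3 N acts at 2.995 m along the ladder; its horizontal arm is 2.995·cos60.5° = 1.475 m → τ = 204 N·m clockwise.
Worker: 79.2×9.81 = 777 N at 1.69 m → arm 0.8322 m → τ = 646.6 N·m clockwise.
Wall normal N acts horizontally at the top; its moment arm is the height L sinθ = 5.99·sin60.5° = 5.213 m, counterclockwise.
For rotational equilibrium, N × 5.213 = 850.6, so N = 163 N.
ΣFx = 0: friction at the foot balances the wall's push, so f = N_wall = 163 N.

f ≈ 163 N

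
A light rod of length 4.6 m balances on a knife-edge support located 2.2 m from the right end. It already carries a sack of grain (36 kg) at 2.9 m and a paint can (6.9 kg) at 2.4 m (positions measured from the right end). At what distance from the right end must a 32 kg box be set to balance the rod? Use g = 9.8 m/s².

x ≈ 1.37 m from the right end

About the knife-edge support (at 2.2 m from the right end):
Sack of grain: 36 × 9.8 = 352.8 N down at 2.9 m → arm 0.7 m, τ = 352.8 × 0.7 = 247 N·m counterclockwise.
Paint can: 6.9 × 9.8 = 67.62 N down at 2.4 m → arm 0.2 m, τ = 67.62 × 0.2 = 13.52 N·m counterclockwise.
Net moment of existing loads = 260.5 N·m counterclockwise.
The box weighs 32 × 9.8 = 313.6 N and must supply an equal clockwise moment, so its lever arm about the knife-edge support is 260.5 / 313.6 = 0.831 m.
That puts it at 2.2 − 0.831 = 1.37 m from the right end.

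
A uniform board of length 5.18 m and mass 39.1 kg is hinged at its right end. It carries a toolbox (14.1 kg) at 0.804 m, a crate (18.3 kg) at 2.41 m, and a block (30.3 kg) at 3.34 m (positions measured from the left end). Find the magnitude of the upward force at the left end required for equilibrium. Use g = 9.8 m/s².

F ≈ 510 N

About the right end:
Beam weight: 39.1 × 9.8 = 383.2 N down at 2.59 m → arm 2.59 m, τ = 383.2 × 2.59 = 992.5 N·m counterclockwise.
Toolbox: 14.1 × 9.8 = 138.2 N down at 0.804 m → arm 4.376 m, τ = 138.2 × 4.376 = 604.8 N·m counterclockwise.
Crate: 18.3 × 9.8 = 179.3 N down at 2.41 m → arm 2.77 m, τ = 179.3 × 2.77 = 496.7 N·m counterclockwise.
Block: 30.3 × 9.8 = 296.9 N down at 3.34 m → arm 1.84 m, τ = 296.9 × 1.84 = 546.3 N·m counterclockwise.
Net moment of the loads = 2640 N·m counterclockwise.
The upward force F acts at the left end, arm 5.18 m, giving F × 5.18 clockwise.
For rotational equilibrium, F × 5.18 = 2640, so F = 2640 / 5.18 = 510 N.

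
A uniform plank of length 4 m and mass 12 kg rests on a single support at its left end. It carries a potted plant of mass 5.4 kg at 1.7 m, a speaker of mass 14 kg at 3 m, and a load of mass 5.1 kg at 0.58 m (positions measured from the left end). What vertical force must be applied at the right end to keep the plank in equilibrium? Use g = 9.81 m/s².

F ≈ 192 N

Sum moments about the left end (the unknown pivot reaction has zero arm there).
Beam weight: 12 × 9.81 = 117.7 N down at 2 m → arm 2 m, τ = 117.7 × 2 = 235.4 N·m clockwise.
Potted plant: 5.4 × 9.81 = 52.97 N down at 1.7 m → arm 1.7 m, τ = 52.97 × 1.7 = 90.05 N·m clockwise.
Speaker: 14 × 9.81 = 137.3 N down at 3 m → arm 3 m, τ = 137.3 × 3 = 411.9 N·m clockwise.
Load: 5.1 × 9.81 = 50.03 N down at 0.58 m → arm 0.58 m, τ = 50.03 × 0.58 = 29.02 N·m clockwise.
Net moment of the loads = 766.4 N·m clockwise.
The upward force F acts at the right end, arm 4 m, giving F × 4 counterclockwise.
For rotational equilibrium, F × 4 = 766.4, so F = 766.4 / 4 = 192 N.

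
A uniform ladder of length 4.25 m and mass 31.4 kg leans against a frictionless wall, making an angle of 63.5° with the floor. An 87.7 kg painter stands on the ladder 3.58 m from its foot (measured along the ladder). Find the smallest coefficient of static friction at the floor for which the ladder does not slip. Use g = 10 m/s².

μ_min ≈ 0.375

About the foot of the ladder:
Ladder weight 31.4×10 = 314 N acts at 2.125 m along the ladder; its horizontal arm is 2.125·cos63.5° = 0.9482 m → τ = 297.7 N·m clockwise.
Painter: 87.7×10 = 877 N at 3.58 m → arm 1.597 m → τ = 1401 N·m clockwise.
Wall normal N acts horizontally at the top; its moment arm is the height L sinθ = 4.25·sin63.5° = 3.803 m, counterclockwise.
Setting net torque to zero: N × 3.803 = 1699 → N = 446.8 N.
ΣFx = 0 ⇒ f = N_wall = 446.8 N. ΣFy = 0 ⇒ N_floor = 1191 N.
μ_min = f / N_floor = 446.8 / 1191 = 0.375.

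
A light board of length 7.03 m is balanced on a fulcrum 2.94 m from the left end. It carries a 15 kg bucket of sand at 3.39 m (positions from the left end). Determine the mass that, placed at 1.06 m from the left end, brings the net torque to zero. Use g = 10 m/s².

m ≈ 3.59 kg

Choose the fulcrum (at 2.94 m from the left end) as the axis so the support reaction has zero arm there.
Bucket of sand: 15 × 10 = 150 N down at 3.39 m → arm 0.45 m, τ = 150 × 0.45 = 67.5 N·m clockwise.
Net moment of known loads = 67.5 N·m clockwise.
An unknown mass m at 1.06 m has arm 1.88 m; its moment is m·g·1.88 counterclockwise.
For rotational equilibrium, m × 10 × 1.88 = 67.5, so m = 67.5 / (10 × 1.88) = 3.59 kg.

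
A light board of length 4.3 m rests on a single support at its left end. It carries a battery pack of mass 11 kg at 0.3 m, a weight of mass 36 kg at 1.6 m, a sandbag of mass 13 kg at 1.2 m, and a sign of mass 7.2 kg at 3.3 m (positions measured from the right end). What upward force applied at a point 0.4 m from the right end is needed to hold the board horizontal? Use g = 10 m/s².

About the left end:
Battery pack: 11 × 10 = 110 N down at 0.3 m → arm 4 m, τ = 110 × 4 = 440 N·m clockwise.
Weight: 36 × 10 = 360 N down at 1.6 m → arm 2.7 m, τ = 360 × 2.7 = 972 N·m clockwise.
Sandbag: 13 × 10 = 130 N down at 1.2 m → arm 3.1 m, τ = 130 × 3.1 = 403 N·m clockwise.
Sign: 7.2 × 10 = 72 N down at 3.3 m → arm 1 m, τ = 72 × 1 = 72 N·m clockwise.
Net moment of the loads = 1887 N·m clockwise.
The upward force F acts at a point 0.4 m from the right end, arm 3.9 m, giving F × 3.9 counterclockwise.
Στ = 0 ⇒ F × 3.9 = 1887 ⇒ F = 1887 / 3.9 = 484 N.

F ≈ 484 N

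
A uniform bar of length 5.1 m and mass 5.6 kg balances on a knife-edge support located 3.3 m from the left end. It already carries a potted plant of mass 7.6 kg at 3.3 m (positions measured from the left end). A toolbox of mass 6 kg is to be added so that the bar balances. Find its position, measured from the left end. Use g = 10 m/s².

Take moments about the knife-edge support (at 3.3 m from the left end).
Beam weight: 5.6 × 10 = 56 N down at 2.55 m → arm 0.75 m, τ = 56 × 0.75 = 42 N·m counterclockwise.
Potted plant: acts at the knife-edge support, moment arm 0 → no torque.
Net moment of existing loads = 42 N·m counterclockwise.
The toolbox weighs 6 × 10 = 60 N and must supply an equal clockwise moment, so its lever arm about the knife-edge support is 42 / 60 = 0.7 m.
That puts it at 3.3 + 0.7 = 4 m from the left end.

x ≈ 4 m from the left end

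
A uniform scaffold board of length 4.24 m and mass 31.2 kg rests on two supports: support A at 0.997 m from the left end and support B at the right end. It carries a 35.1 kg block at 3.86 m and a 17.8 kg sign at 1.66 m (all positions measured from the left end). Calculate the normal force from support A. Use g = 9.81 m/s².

R_A ≈ 379 N

Choose support B as the axis so its reaction then has zero moment arm.
Beam weight: 31.2 × 9.81 = 306.1 N down at 2.12 m → arm 2.12 m, τ = 306.1 × 2.12 = 648.9 N·m counterclockwise.
Block: 35.1 × 9.81 = 344.3 N down at 3.86 m → arm 0.38 m, τ = 344.3 × 0.38 = 130.8 N·m counterclockwise.
Sign: 17.8 × 9.81 = 174.6 N down at 1.66 m → arm 2.58 m, τ = 174.6 × 2.58 = 450.5 N·m counterclockwise.
Net load moment about support B = 1230 N·m counterclockwise.
Reaction R at support A is upward at 0.997 m, arm 3.243 m → moment R × 3.243 clockwise.
Setting net torque to zero: R × 3.243 = 1230 → R = 379 N.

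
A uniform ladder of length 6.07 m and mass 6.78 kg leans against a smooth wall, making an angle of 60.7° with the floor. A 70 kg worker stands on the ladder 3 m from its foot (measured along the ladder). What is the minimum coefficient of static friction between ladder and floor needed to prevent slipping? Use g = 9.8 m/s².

Choose the foot of the ladder as the axis so the floor normal and friction both act there and drop out.
Ladder weight 6.78×9.8 = 66.44 N acts at 3.035 m along the ladder; its horizontal arm is 3.035·cos60.7° = 1.485 m → τ = 98.66 N·m clockwise.
Worker: 70×9.8 = 686 N at 3 m → arm 1.468 m → τ = 1007 N·m clockwise.
Wall normal N acts horizontally at the top; its moment arm is the height L sinθ = 6.07·sin60.7° = 5.293 m, counterclockwise.
Setting net torque to zero: N × 5.293 = 1106 → N = 209 N.
ΣFx = 0 ⇒ f = N_wall = 209 N. ΣFy = 0 ⇒ N_floor = 752.4 N.
μ_min = f / N_floor = 209 / 752.4 = 0.278.

μ_min ≈ 0.278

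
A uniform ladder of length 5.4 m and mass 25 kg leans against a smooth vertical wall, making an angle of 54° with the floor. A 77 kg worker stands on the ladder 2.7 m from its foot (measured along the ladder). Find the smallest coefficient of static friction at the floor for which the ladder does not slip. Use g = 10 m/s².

μ_min ≈ 0.363

Take moments about the foot of the ladder.
Ladder weight 25×10 = 250 N acts at 2.7 m along the ladder; its horizontal arm is 2.7·cos54° = 1.587 m → τ = 396.8 N·m clockwise.
Worker: 77×10 = 770 N at 2.7 m → arm 1.587 m → τ = 1222 N·m clockwise.
Wall normal N acts horizontally at the top; its moment arm is the height L sinθ = 5.4·sin54° = 4.369 m, counterclockwise.
Balancing moments: N × 4.369 = 1619, giving N = 370.6 N.
ΣFx = 0 ⇒ f = N_wall = 370.6 N. ΣFy = 0 ⇒ N_floor = 1020 N.
μ_min = f / N_floor = 370.6 / 1020 = 0.363.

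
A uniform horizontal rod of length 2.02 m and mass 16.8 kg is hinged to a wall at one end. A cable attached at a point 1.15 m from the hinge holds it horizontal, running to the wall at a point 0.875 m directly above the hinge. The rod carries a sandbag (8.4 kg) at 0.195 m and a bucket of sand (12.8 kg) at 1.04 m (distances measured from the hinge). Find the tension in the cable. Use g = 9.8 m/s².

Choose the hinge as the axis so the unknown hinge reaction has zero arm there.
Beam weight: 16.8 × 9.8 = 164.6 N down at 1.01 m → arm 1.01 m, τ = 164.6 × 1.01 = 166.2 N·m clockwise.
Sandbag: 8.4 × 9.8 = 82.32 N down at 0.195 m → arm 0.195 m, τ = 82.32 × 0.195 = 16.05 N·m clockwise.
Bucket of sand: 12.8 × 9.8 = 125.4 N down at 1.04 m → arm 1.04 m, τ = 125.4 × 1.04 = 130.4 N·m clockwise.
Total clockwise load moment = 312.6 N·m.
The cable tension T acts at 1.15 m; only its component perpendicular to the rod, T sinθ, produces torque. sinθ = h/√(h²+d²) = 0.875/√(0.875²+1.15²) = 0.6055.
Setting net torque to zero: T × 1.15 × 0.6055 = 312.6 → T = 312.6 / 0.6963 = 449 N.

T ≈ 449 N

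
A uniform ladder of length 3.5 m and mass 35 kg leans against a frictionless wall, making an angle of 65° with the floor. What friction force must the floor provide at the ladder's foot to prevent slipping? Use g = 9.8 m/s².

About the foot of the ladder:
Ladder weight 35×9.8 = 343 N acts at 1.75 m along the ladder; its horizontal arm is 1.75·cos65° = 0.7396 m → τ = 253.7 N·m clockwise.
Wall normal N acts horizontally at the top; its moment arm is the height L sinθ = 3.5·sin65° = 3.172 m, counterclockwise.
Στ = 0 ⇒ N × 3.172 = 253.7 ⇒ N = 80 N.
ΣFx = 0: friction at the foot balances the wall's push, so f = N_wall = 80 N.

f ≈ 80 N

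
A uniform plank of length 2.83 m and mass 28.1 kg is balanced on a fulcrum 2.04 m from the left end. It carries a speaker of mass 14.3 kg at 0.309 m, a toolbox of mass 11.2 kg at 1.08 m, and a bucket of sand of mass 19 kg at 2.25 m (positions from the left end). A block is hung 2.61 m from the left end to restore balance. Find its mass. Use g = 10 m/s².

Take moments about the fulcrum (at 2.04 m from the left end).
Beam weight: 28.1 × 10 = 281 N down at 1.415 m → arm 0.625 m, τ = 281 × 0.625 = 175.6 N·m counterclockwise.
Speaker: 14.3 × 10 = 143 N down at 0.309 m → arm 1.731 m, τ = 143 × 1.731 = 247.5 N·m counterclockwise.
Toolbox: 11.2 × 10 = 112 N down at 1.08 m → arm 0.96 m, τ = 112 × 0.96 = 107.5 N·m counterclockwise.
Bucket of sand: 19 × 10 = 190 N down at 2.25 m → arm 0.21 m, τ = 190 × 0.21 = 39.9 N·m clockwise.
Net moment of known loads = 490.7 N·m counterclockwise.
An unknown mass m at 2.61 m has arm 0.57 m; its moment is m·g·0.57 clockwise.
Στ = 0 ⇒ m × 10 × 0.57 = 490.7 ⇒ m = 490.7 / (10 × 0.57) = 86.1 kg.

m ≈ 86.1 kg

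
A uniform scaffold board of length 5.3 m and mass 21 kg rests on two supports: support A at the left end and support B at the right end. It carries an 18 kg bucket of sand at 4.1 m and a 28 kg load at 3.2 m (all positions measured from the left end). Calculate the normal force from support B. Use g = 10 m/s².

R_B ≈ 413 N

Taking torques about support A:
Beam weight: 21 × 10 = 210 N down at 2.65 m → arm 2.65 m, τ = 210 × 2.65 = 556.5 N·m clockwise.
Bucket of sand: 18 × 10 = 180 N down at 4.1 m → arm 4.1 m, τ = 180 × 4.1 = 738 N·m clockwise.
Load: 28 × 10 = 280 N down at 3.2 m → arm 3.2 m, τ = 280 × 3.2 = 896 N·m clockwise.
Net load moment about support A = 2190 N·m clockwise.
Reaction R at support B is upward at 5.3 m, arm 5.3 m → moment R × 5.3 counterclockwise.
Setting net torque to zero: R × 5.3 = 2190 → R = 413 N.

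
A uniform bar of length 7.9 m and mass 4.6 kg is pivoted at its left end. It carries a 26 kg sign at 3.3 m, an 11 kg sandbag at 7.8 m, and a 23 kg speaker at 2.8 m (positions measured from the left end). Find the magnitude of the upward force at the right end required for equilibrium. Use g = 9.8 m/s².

Taking torques about the left end:
Beam weight: 4.6 × 9.8 = 45.08 N down at 3.95 m → arm 3.95 m, τ = 45.08 × 3.95 = 178.1 N·m clockwise.
Sign: 26 × 9.8 = 254.8 N down at 3.3 m → arm 3.3 m, τ = 254.8 × 3.3 = 840.8 N·m clockwise.
Sandbag: 11 × 9.8 = 107.8 N down at 7.8 m → arm 7.8 m, τ = 107.8 × 7.8 = 840.8 N·m clockwise.
Speaker: 23 × 9.8 = 225.4 N down at 2.8 m → arm 2.8 m, τ = 225.4 × 2.8 = 631.1 N·m clockwise.
Net moment of the loads = 2491 N·m clockwise.
The upward force F acts at the right end, arm 7.9 m, giving F × 7.9 counterclockwise.
For rotational equilibrium, F × 7.9 = 2491, so F = 2491 / 7.9 = 315 N.

F ≈ 315 N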